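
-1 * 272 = -272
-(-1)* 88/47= 88/47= 1.87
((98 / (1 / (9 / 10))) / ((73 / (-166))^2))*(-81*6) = -5905967256 / 26645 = -221653.87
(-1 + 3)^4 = 16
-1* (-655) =655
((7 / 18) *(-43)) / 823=-301 / 14814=-0.02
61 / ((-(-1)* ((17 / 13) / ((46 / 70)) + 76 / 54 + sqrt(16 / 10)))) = 67532542155 / 3239815013 -7951146138* sqrt(10) / 3239815013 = 13.08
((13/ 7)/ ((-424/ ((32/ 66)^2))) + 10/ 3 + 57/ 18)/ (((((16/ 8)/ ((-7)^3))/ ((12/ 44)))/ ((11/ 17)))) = -257319335/ 1308252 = -196.69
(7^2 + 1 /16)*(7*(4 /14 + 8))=22765 /8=2845.62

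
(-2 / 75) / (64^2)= -1 / 153600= -0.00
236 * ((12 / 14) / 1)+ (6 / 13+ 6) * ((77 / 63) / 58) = 202.42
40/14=20/7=2.86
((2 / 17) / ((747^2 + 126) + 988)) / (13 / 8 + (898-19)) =16 / 66963366095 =0.00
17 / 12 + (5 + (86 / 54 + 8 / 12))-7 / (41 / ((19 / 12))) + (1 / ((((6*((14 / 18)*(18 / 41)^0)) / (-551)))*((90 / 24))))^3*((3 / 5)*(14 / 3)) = -2962651916887 / 33901875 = -87389.03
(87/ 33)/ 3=29/ 33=0.88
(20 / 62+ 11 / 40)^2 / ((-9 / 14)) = -427063 / 768800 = -0.56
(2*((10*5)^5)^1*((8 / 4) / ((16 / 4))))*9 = 2812500000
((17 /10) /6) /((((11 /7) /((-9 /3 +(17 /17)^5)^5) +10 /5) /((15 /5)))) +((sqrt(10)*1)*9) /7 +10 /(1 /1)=9*sqrt(10) /7 +22802 /2185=14.50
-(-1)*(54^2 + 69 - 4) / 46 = 2981 / 46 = 64.80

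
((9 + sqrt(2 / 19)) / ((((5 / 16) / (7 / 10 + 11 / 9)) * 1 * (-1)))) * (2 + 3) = -1384 / 5-1384 * sqrt(38) / 855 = -286.78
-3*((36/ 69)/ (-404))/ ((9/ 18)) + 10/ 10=2341/ 2323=1.01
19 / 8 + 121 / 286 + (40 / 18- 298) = -274229 / 936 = -292.98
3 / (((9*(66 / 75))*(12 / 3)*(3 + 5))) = 25 / 2112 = 0.01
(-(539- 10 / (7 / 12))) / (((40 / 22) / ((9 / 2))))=-361647 / 280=-1291.60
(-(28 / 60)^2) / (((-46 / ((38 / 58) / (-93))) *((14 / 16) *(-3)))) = 532 / 41870925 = 0.00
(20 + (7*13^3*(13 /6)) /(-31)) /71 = -196207 /13206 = -14.86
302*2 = 604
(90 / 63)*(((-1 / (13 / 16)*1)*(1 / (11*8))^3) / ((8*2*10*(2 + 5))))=-1 / 434097664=-0.00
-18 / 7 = -2.57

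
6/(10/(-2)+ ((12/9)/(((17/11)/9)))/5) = -510/293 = -1.74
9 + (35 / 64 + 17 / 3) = 2921 / 192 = 15.21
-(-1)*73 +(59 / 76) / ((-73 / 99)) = 399163 / 5548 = 71.95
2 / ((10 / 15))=3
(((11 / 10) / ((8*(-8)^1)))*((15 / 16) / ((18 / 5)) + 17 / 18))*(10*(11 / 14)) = -41987 / 258048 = -0.16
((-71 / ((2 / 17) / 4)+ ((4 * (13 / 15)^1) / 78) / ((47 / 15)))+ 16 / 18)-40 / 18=-113520 / 47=-2415.32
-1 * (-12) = 12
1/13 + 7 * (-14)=-1273/13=-97.92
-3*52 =-156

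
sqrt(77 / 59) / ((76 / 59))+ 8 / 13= 8 / 13+ sqrt(4543) / 76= 1.50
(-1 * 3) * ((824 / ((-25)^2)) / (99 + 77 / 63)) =-11124 / 281875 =-0.04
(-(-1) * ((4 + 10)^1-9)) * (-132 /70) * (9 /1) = -594 /7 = -84.86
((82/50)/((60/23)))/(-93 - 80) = -943/259500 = -0.00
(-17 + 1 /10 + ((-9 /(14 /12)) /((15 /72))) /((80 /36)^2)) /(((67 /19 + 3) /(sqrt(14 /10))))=-811243* sqrt(35) /1085000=-4.42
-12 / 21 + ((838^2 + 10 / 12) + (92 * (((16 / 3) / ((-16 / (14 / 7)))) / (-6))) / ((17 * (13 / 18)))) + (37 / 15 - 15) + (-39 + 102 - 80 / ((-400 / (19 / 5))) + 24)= 54324476841 / 77350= 702320.32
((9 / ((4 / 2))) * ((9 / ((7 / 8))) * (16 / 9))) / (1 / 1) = 82.29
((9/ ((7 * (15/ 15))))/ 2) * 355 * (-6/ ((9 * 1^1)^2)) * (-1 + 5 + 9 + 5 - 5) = -4615/ 21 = -219.76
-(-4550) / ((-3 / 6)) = -9100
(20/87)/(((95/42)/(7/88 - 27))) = -2.74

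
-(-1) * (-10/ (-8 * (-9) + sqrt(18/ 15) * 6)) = -50/ 357 + 5 * sqrt(30)/ 2142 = -0.13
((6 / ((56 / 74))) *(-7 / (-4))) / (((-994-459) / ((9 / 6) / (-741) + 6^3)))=-11844033 / 5742256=-2.06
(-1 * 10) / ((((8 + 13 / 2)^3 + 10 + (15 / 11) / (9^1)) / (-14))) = 36960 / 807517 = 0.05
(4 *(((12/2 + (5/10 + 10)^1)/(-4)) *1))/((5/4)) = -66/5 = -13.20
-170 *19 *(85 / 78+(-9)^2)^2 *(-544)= 18009781105520 / 1521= 11840750233.74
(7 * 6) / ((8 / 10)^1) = 105 / 2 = 52.50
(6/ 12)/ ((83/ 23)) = 23/ 166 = 0.14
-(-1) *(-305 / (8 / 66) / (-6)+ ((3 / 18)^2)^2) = 543511 / 1296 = 419.38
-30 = -30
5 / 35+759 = 5314 / 7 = 759.14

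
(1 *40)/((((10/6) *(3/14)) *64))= 7/4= 1.75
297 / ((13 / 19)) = 5643 / 13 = 434.08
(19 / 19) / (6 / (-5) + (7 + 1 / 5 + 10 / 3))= 3 / 28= 0.11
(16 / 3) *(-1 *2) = -32 / 3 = -10.67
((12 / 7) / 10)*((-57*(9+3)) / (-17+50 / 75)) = 12312 / 1715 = 7.18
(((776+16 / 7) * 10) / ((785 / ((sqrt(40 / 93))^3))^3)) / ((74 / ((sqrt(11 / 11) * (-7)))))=-371916800 * sqrt(930) / 332042877899376471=-0.00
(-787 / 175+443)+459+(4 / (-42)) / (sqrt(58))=157063 / 175 - sqrt(58) / 609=897.49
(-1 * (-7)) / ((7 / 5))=5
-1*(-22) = 22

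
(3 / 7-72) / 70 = -501 / 490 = -1.02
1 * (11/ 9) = 11/ 9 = 1.22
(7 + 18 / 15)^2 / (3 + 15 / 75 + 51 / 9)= 5043 / 665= 7.58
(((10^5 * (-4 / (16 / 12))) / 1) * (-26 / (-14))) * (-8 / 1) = 4457142.86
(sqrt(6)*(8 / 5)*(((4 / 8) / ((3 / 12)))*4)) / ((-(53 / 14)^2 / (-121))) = 1517824*sqrt(6) / 14045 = 264.71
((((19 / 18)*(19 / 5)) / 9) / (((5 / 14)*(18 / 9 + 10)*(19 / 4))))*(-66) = -2926 / 2025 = -1.44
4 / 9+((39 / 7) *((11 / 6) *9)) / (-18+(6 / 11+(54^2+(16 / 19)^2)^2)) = 682953334098565 / 1536607641395232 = 0.44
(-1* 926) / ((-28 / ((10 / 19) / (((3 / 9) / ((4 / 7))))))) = 27780 / 931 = 29.84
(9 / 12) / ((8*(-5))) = -3 / 160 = -0.02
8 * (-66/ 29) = -528/ 29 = -18.21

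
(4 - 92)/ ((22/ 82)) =-328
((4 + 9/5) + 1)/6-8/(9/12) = -143/15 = -9.53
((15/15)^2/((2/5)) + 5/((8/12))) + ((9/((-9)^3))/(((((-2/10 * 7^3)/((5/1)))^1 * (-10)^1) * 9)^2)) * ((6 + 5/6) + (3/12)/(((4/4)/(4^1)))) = 185254820185/18525482136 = 10.00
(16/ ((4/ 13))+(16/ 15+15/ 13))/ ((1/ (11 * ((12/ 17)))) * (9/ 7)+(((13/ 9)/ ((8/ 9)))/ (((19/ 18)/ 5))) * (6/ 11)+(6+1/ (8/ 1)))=123746392/ 23939175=5.17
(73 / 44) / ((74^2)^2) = 73 / 1319409344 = 0.00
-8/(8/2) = -2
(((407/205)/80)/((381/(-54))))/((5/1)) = -3663/5207000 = -0.00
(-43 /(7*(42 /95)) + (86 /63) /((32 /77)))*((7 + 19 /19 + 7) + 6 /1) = -74863 /336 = -222.81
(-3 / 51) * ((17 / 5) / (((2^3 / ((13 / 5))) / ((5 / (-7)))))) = 13 / 280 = 0.05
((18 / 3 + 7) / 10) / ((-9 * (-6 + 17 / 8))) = 52 / 1395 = 0.04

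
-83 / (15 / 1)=-83 / 15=-5.53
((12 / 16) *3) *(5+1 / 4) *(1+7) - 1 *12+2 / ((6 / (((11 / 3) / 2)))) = 748 / 9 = 83.11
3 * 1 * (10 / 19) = 30 / 19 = 1.58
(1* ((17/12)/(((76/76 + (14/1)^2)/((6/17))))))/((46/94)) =47/9062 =0.01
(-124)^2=15376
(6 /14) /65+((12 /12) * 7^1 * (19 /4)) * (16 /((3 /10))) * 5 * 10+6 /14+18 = 121055164 /1365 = 88685.10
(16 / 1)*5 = 80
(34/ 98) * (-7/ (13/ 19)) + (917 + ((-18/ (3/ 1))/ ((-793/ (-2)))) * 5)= 5070144/ 5551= 913.37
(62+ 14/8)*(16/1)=1020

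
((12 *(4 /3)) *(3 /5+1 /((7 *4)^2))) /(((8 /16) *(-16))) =-2357 /1960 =-1.20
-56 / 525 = -0.11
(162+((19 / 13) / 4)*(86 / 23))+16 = 179.37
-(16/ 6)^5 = -32768/ 243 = -134.85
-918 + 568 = -350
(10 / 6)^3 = 125 / 27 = 4.63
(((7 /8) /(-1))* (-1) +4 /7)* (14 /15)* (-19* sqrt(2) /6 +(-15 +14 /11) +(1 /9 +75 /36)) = -13701 /880 - 171* sqrt(2) /40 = -21.62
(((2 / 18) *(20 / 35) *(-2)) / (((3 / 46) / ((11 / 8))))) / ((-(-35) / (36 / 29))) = -2024 / 21315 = -0.09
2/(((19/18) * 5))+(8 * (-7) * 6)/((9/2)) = -21172/285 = -74.29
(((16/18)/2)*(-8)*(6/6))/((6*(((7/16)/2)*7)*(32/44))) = -704/1323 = -0.53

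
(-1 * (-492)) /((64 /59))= 7257 /16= 453.56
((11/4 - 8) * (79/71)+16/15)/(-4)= 20341/17040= 1.19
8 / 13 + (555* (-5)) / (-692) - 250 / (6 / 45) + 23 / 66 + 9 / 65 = -2775548891 / 1484340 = -1869.89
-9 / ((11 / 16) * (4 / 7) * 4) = -63 / 11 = -5.73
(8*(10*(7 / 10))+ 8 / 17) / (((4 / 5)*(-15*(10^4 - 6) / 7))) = -280 / 84949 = -0.00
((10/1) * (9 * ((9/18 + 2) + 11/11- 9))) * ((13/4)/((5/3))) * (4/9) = -429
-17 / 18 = -0.94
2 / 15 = 0.13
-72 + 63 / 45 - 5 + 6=-348 / 5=-69.60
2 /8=1 /4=0.25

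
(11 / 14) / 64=11 / 896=0.01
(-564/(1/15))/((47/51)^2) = -468180/47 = -9961.28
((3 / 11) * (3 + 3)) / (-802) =-9 / 4411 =-0.00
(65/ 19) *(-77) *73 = -365365/ 19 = -19229.74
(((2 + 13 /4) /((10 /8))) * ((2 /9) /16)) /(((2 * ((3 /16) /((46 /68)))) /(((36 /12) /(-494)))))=-161 /251940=-0.00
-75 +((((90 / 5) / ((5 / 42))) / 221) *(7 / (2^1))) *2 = -77583 / 1105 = -70.21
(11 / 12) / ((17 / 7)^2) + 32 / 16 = 7475 / 3468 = 2.16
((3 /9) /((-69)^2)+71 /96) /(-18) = -338063 /8227008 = -0.04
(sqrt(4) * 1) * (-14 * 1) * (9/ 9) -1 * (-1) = -27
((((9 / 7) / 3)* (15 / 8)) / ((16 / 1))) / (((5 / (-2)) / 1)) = -9 / 448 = -0.02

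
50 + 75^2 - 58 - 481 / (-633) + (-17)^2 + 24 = 5930.76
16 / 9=1.78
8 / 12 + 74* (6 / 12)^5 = 143 / 48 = 2.98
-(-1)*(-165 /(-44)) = 15 /4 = 3.75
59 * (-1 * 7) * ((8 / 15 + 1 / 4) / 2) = -19411 / 120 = -161.76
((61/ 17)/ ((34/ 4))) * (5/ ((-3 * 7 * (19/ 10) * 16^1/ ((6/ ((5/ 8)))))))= -1220/ 38437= -0.03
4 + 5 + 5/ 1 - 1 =13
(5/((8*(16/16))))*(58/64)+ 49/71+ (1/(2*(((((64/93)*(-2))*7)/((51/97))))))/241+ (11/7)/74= 1.28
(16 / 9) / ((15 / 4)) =64 / 135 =0.47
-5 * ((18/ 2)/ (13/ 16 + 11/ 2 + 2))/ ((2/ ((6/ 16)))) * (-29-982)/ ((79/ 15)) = 2047275/ 10507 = 194.85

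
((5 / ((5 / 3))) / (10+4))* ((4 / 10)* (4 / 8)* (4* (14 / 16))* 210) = 63 / 2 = 31.50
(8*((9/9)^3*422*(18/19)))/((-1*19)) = -60768/361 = -168.33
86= 86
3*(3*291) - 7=2612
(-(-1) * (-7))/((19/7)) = -49/19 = -2.58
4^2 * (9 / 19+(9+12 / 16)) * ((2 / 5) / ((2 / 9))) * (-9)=-251748 / 95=-2649.98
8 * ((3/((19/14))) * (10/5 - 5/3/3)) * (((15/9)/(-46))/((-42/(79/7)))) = 20540/82593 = 0.25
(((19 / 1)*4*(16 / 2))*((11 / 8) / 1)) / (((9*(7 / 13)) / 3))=10868 / 21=517.52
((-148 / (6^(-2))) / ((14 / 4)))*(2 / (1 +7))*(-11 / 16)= 3663 / 14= 261.64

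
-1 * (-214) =214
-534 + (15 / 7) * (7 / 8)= -4257 / 8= -532.12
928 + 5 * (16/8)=938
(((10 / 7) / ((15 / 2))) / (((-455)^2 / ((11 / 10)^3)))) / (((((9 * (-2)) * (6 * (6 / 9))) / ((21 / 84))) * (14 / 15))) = -1331 / 292153680000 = -0.00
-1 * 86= -86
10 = 10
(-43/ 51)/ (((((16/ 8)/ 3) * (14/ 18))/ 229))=-88623/ 238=-372.37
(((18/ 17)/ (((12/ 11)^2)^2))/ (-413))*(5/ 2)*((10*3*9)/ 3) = -366025/ 898688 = -0.41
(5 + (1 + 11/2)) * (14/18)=161/18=8.94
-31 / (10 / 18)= -279 / 5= -55.80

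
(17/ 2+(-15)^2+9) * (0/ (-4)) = 0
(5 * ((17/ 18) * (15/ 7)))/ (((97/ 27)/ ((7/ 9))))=425/ 194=2.19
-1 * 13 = -13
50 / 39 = 1.28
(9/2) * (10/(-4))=-11.25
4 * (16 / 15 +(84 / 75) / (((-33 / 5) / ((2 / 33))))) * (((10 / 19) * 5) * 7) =1610560 / 20691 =77.84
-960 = -960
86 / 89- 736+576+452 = 26074 / 89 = 292.97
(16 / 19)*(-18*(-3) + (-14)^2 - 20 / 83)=331680 / 1577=210.32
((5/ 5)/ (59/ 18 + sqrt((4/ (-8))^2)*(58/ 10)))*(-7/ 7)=-45/ 278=-0.16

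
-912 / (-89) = 912 / 89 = 10.25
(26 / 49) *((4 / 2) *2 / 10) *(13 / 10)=338 / 1225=0.28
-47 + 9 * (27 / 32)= -1261 / 32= -39.41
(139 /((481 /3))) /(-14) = -417 /6734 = -0.06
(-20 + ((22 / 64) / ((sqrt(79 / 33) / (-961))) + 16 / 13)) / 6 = -10571*sqrt(2607) / 15168 -122 / 39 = -38.71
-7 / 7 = -1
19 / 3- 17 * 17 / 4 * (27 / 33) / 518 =425245 / 68376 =6.22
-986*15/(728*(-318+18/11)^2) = -2057/10133760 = -0.00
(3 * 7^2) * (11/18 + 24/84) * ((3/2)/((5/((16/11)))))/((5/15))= 9492/55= 172.58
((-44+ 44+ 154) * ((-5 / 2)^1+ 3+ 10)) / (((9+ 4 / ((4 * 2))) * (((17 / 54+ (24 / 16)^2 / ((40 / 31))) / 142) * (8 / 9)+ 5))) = 2231848080 / 65730367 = 33.95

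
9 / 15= 3 / 5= 0.60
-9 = -9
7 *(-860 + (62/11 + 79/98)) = -920135/154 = -5974.90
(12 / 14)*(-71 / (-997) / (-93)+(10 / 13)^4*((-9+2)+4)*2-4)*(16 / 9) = -517059384160 / 55612294101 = -9.30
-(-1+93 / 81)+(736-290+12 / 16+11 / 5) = 242353 / 540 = 448.80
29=29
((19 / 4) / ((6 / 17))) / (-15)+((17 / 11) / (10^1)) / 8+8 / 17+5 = 618359 / 134640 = 4.59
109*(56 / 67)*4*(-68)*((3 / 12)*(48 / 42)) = -474368 / 67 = -7080.12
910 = 910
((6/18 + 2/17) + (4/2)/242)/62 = 1417/191301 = 0.01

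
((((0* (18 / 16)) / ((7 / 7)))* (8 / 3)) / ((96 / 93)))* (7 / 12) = 0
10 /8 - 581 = -2319 /4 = -579.75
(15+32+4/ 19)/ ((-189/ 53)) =-15847/ 1197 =-13.24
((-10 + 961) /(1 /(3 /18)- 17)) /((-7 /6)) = 5706 /77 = 74.10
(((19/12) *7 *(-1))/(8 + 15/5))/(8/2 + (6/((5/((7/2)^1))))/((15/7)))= -3325/19668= -0.17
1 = 1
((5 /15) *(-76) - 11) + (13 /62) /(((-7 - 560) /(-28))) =-91207 /2511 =-36.32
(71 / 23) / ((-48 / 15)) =-355 / 368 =-0.96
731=731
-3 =-3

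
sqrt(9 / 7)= 3 * sqrt(7) / 7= 1.13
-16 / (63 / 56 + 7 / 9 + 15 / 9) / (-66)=192 / 2827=0.07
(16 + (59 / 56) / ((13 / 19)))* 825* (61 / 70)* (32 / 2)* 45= 5783399325 / 637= 9079119.82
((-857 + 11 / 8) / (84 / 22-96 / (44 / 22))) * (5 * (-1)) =-376475 / 3888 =-96.83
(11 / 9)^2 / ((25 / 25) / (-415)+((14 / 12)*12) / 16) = 401720 / 234657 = 1.71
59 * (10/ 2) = 295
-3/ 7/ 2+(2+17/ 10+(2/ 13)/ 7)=228/ 65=3.51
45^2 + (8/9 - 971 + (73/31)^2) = 9171695/8649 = 1060.43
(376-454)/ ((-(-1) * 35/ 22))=-1716/ 35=-49.03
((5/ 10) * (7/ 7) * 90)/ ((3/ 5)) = 75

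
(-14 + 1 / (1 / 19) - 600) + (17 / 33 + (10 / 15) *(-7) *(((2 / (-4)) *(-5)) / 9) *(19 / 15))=-531149 / 891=-596.13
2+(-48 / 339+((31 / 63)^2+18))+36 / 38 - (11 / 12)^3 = 11058868229 / 545372352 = 20.28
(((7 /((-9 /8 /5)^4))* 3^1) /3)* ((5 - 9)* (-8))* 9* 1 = 786611.80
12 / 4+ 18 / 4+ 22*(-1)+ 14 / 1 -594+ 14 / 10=-5931 / 10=-593.10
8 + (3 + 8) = 19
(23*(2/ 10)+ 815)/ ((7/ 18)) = 2107.54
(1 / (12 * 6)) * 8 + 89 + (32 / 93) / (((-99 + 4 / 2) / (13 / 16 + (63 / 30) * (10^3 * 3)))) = 1806736 / 27063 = 66.76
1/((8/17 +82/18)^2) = 23409/591361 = 0.04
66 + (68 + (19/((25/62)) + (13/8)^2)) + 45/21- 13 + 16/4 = 1981319/11200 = 176.90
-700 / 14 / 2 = -25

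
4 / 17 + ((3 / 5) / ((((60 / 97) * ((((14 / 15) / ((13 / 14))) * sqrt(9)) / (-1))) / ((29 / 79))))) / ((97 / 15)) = 228517 / 1052912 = 0.22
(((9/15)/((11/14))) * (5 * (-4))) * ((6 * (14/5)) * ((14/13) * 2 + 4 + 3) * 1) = -1679328/715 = -2348.71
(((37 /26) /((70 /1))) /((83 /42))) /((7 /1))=111 /75530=0.00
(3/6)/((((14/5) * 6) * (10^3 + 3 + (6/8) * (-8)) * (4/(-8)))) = -5/83748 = -0.00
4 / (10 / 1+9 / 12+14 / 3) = 48 / 185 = 0.26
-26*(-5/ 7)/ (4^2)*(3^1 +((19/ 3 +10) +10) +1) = 845/ 24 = 35.21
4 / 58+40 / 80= 33 / 58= 0.57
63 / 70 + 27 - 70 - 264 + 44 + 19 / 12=-15631 / 60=-260.52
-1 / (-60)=1 / 60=0.02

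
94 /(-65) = -94 /65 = -1.45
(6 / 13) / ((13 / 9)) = 54 / 169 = 0.32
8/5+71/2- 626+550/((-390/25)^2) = -4461397/7605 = -586.64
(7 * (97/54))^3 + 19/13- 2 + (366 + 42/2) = 4860708043/2047032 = 2374.51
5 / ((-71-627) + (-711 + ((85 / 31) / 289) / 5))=-2635 / 742542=-0.00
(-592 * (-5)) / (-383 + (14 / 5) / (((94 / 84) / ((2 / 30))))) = -3478000 / 449829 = -7.73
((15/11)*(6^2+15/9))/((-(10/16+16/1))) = -4520/1463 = -3.09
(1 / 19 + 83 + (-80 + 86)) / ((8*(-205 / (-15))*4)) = 1269 / 6232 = 0.20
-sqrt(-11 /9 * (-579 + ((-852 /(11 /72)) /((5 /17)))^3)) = -sqrt(5670652601206176585) /825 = -2886440.25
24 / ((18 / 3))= 4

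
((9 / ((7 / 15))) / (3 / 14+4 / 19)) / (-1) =-5130 / 113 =-45.40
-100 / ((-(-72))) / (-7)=25 / 126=0.20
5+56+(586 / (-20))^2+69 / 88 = 2024603 / 2200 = 920.27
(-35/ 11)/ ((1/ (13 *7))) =-3185/ 11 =-289.55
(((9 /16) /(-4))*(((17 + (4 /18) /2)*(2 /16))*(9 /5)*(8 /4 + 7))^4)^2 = 4308746025118042258524081 /104857600000000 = 41091404200.73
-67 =-67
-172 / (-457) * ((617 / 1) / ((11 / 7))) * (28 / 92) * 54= 280804104 / 115621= 2428.66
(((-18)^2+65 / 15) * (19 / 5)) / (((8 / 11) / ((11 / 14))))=452903 / 336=1347.93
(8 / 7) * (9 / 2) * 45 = 231.43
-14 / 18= -7 / 9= -0.78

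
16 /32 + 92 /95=279 /190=1.47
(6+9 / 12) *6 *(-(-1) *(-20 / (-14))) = 405 / 7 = 57.86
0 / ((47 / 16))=0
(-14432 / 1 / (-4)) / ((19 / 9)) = 1709.05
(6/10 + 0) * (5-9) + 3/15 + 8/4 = -1/5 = -0.20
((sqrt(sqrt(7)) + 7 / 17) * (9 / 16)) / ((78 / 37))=777 / 7072 + 111 * 7^(1 / 4) / 416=0.54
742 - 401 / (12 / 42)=-1323 / 2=-661.50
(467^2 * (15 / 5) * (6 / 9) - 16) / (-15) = -436162 / 15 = -29077.47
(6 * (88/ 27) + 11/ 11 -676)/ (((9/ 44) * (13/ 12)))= -1038224/ 351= -2957.90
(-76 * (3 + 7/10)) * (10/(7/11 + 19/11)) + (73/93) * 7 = -1431695/1209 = -1184.20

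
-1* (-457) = 457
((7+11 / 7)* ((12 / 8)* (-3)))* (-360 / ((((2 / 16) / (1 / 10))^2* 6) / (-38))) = -393984 / 7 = -56283.43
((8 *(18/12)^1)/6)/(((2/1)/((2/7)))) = 2/7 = 0.29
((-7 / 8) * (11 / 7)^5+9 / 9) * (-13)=1843959 / 19208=96.00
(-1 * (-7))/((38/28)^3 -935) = -19208/2558781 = -0.01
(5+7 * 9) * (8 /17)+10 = 42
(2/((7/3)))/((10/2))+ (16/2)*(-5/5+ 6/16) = -4.83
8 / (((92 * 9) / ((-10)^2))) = 200 / 207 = 0.97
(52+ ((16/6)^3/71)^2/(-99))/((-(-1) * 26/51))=160803564638/1576527381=102.00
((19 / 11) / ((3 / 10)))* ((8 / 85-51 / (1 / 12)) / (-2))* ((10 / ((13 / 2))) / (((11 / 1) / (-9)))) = -59293680 / 26741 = -2217.33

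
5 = 5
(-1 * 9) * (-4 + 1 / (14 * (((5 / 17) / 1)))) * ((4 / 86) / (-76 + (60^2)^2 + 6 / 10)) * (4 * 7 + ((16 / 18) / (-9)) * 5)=585964 / 175542178707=0.00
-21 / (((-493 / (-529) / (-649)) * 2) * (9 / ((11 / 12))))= 26435717 / 35496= 744.75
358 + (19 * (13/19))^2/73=360.32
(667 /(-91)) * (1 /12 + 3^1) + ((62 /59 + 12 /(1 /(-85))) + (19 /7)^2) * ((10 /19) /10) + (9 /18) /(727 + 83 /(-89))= -75.84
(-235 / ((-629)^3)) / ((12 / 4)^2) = 235 / 2239723701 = 0.00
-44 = -44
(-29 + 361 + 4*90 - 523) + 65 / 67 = 11388 / 67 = 169.97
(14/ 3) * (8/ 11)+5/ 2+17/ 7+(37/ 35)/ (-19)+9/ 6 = 214334/ 21945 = 9.77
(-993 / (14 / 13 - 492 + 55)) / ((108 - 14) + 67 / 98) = 421694 / 17528031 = 0.02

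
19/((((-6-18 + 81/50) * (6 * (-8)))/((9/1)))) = 475/2984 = 0.16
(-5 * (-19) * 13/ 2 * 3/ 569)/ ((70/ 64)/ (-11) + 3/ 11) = 18.79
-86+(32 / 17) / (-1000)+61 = -25.00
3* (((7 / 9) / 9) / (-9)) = -0.03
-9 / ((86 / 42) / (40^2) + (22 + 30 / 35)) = -302400 / 768043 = -0.39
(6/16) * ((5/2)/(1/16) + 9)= 147/8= 18.38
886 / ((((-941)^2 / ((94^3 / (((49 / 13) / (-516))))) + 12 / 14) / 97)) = 3351815545810368 / 33125624849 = 101184.98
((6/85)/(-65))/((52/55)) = -33/28730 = -0.00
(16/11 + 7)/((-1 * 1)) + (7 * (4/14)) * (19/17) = -6.22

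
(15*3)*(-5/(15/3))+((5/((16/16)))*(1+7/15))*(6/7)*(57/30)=-1157/35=-33.06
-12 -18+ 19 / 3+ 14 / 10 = -334 / 15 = -22.27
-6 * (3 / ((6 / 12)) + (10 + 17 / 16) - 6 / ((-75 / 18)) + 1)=-23403 / 200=-117.02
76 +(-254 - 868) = -1046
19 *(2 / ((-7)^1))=-38 / 7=-5.43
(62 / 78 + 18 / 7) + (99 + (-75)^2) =1563571 / 273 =5727.37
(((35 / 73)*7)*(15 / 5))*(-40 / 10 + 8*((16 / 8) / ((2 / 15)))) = 85260 / 73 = 1167.95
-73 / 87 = -0.84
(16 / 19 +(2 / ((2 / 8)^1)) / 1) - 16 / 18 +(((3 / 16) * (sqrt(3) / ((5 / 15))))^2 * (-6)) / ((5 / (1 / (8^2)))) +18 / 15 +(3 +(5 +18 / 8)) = 135778573 / 7004160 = 19.39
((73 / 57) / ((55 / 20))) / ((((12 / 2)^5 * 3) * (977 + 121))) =73 / 4015017072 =0.00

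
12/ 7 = 1.71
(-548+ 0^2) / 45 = -548 / 45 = -12.18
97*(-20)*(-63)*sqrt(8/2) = 244440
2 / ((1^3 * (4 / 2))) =1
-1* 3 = -3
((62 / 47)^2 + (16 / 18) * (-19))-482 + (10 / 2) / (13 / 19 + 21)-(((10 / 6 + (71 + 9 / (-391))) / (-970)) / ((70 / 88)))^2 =-406595475040049979257 / 818219701738457500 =-496.93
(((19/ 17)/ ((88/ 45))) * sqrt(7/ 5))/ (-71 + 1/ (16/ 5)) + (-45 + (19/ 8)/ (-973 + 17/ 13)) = -4547767/ 101056 - 114 * sqrt(35)/ 70499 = -45.01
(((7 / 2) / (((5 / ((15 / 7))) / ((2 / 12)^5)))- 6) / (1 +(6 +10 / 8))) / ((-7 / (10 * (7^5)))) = 373391515 / 21384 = 17461.26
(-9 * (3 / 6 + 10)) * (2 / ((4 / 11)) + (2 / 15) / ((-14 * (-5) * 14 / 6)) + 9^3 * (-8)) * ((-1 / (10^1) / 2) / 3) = -128474307 / 14000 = -9176.74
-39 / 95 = -0.41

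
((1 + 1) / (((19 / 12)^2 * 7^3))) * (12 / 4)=864 / 123823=0.01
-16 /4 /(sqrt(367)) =-4*sqrt(367) /367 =-0.21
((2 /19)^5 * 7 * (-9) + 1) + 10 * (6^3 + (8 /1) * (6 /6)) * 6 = 13441.00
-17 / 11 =-1.55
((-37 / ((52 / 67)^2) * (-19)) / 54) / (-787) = -3155767 / 114914592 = -0.03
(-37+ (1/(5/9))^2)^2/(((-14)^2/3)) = 534252/30625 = 17.44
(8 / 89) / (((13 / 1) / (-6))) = -48 / 1157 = -0.04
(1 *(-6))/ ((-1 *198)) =1/ 33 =0.03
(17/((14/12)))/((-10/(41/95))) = -2091/3325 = -0.63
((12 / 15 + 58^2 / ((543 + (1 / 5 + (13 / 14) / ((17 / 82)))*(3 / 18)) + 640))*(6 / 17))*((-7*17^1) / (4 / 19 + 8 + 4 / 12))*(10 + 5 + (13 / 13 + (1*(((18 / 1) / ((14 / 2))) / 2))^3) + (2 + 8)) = -247451261024 / 491458485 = -503.50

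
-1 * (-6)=6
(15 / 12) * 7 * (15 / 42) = 25 / 8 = 3.12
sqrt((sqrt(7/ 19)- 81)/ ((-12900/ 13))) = sqrt(49037157- 31863 * sqrt(133))/ 24510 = 0.28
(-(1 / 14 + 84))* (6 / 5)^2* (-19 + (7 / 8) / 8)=12806937 / 5600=2286.95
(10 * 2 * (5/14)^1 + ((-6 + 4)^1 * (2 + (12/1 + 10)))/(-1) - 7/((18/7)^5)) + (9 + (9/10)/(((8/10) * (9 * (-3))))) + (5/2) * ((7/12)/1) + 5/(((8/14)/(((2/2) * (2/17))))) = 66.53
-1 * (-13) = 13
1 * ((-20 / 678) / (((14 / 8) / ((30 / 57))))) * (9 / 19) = -1200 / 285551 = -0.00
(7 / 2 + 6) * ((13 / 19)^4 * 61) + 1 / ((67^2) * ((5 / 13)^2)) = 195523070067 / 1539502550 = 127.00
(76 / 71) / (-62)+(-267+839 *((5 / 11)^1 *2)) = 12001635 / 24211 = 495.71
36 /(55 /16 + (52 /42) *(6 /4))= 4032 /593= 6.80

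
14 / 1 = 14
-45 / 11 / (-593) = 45 / 6523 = 0.01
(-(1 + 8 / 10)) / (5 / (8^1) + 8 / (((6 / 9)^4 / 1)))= -72 / 1645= -0.04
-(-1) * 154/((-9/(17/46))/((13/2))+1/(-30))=-1021020/25061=-40.74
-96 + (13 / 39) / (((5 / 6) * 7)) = -3358 / 35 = -95.94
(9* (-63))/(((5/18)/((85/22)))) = -86751/11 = -7886.45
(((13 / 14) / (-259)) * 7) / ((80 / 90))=-117 / 4144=-0.03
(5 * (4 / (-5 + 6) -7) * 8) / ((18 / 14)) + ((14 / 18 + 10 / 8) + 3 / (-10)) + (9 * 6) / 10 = -15517 / 180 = -86.21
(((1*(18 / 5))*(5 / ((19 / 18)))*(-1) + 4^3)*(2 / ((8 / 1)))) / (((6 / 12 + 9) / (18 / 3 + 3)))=4014 / 361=11.12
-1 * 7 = -7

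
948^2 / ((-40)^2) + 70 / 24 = 564.61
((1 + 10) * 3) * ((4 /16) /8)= 33 /32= 1.03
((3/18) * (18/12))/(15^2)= 0.00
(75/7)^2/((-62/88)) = -247500/1519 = -162.94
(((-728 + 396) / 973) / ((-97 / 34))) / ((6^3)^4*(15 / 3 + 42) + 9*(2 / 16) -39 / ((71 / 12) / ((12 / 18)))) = 6411584 / 5484610272812345619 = 0.00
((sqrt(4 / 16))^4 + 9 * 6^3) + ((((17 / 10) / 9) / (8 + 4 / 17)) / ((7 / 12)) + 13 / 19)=2172714953 / 1117200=1944.79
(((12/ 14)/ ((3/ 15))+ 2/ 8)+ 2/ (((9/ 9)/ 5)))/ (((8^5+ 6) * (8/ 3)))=1221/ 7341376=0.00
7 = 7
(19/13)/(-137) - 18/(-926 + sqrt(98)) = 63 * sqrt(2)/428689 + 6697763/763495109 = 0.01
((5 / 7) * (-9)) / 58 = -45 / 406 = -0.11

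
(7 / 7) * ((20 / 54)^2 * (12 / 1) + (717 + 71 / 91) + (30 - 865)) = -2555681 / 22113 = -115.57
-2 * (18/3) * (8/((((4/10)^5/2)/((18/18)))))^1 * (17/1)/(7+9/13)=-82875/2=-41437.50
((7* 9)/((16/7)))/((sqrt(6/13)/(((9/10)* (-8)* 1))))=-292.11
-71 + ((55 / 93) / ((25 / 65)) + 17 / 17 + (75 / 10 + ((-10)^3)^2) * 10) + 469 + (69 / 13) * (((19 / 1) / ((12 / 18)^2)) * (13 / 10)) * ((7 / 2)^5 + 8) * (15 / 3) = 256814670941 / 23808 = 10786906.54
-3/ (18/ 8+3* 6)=-4/ 27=-0.15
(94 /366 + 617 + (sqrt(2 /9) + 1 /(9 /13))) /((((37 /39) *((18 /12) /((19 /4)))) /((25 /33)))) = 6175 *sqrt(2) /7326 + 2097443725 /1340658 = 1565.68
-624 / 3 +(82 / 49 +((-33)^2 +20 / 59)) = 2552789 / 2891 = 883.01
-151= -151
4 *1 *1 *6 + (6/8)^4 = 24.32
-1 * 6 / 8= -3 / 4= -0.75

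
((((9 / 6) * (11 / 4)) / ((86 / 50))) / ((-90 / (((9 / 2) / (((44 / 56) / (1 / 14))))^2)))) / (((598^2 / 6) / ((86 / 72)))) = -45 / 503506432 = -0.00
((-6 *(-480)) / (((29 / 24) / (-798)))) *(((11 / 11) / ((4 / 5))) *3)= -206841600 / 29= -7132468.97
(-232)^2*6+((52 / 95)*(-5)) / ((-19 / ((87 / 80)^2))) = 322944.17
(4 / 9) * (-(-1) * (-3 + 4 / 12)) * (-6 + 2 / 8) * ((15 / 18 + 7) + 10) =9844 / 81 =121.53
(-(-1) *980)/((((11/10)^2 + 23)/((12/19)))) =392000/15333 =25.57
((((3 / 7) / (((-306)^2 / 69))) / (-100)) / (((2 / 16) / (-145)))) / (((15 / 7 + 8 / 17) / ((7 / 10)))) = 4669 / 4758300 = 0.00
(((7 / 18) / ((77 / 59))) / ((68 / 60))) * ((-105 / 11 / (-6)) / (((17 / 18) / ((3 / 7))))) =13275 / 69938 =0.19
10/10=1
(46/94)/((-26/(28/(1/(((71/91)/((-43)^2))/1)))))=-3266/14686607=-0.00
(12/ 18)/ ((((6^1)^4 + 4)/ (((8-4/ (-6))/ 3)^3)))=676/ 54675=0.01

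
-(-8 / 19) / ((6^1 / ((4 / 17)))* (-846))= -8 / 409887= -0.00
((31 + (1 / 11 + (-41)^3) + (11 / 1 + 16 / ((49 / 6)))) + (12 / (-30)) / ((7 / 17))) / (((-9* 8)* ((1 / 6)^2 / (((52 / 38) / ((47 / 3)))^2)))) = 564674285916 / 2149125055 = 262.75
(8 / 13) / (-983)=-8 / 12779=-0.00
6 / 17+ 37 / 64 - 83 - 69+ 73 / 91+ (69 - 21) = -10125225 / 99008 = -102.27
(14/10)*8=56/5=11.20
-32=-32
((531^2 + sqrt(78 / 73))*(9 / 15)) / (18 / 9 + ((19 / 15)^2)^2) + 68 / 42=30375*sqrt(5694) / 16904683 + 179863746289 / 4862991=36986.37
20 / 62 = 10 / 31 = 0.32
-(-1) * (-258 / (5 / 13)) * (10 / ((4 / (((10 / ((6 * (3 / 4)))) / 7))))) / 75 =-7.10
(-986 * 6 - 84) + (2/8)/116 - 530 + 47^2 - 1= -2005407/464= -4322.00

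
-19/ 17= -1.12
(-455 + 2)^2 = 205209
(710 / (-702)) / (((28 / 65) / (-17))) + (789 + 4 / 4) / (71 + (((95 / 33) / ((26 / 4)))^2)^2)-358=-558385078186246583 / 1819049836477356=-306.97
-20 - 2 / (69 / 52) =-1484 / 69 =-21.51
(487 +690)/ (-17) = -1177/ 17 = -69.24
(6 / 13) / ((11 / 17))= 102 / 143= 0.71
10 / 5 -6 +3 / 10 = -37 / 10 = -3.70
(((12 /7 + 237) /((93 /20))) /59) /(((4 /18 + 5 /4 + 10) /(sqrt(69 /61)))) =401040*sqrt(4209) /322545979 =0.08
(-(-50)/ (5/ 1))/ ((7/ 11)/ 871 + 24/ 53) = 1015586/ 46063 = 22.05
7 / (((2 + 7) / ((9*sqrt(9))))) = 21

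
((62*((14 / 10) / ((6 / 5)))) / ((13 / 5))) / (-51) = -1085 / 1989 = -0.55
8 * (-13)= -104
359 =359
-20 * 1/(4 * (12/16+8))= -4/7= -0.57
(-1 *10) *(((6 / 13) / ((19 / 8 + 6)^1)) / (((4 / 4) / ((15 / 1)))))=-7200 / 871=-8.27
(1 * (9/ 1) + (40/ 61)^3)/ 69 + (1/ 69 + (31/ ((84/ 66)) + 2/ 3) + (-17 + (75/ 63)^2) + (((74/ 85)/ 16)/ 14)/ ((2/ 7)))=2614771684097/ 272268249120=9.60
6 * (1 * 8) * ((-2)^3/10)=-192/5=-38.40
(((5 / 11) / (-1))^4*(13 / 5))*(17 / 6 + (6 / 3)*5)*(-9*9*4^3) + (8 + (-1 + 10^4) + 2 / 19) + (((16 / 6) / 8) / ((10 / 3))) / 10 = 6633793789 / 2528900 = 2623.19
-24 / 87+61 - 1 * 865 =-23324 / 29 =-804.28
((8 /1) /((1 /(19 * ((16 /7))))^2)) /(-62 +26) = -184832 /441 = -419.12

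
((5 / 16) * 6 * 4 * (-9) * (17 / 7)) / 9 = -255 / 14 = -18.21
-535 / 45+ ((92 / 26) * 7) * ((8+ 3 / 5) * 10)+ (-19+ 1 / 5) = 1228187 / 585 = 2099.46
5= 5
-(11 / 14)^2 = -121 / 196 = -0.62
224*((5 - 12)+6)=-224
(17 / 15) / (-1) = -17 / 15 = -1.13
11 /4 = 2.75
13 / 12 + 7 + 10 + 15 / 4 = 131 / 6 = 21.83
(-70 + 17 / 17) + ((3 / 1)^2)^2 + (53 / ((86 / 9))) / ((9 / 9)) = 1509 / 86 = 17.55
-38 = -38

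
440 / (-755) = -88 / 151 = -0.58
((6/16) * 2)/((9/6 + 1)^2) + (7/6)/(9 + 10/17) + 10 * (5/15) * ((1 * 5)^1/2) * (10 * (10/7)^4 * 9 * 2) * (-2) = -733485812491/58704450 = -12494.55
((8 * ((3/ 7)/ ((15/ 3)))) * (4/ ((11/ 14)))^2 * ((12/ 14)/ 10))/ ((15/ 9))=13824/ 15125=0.91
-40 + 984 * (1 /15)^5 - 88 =-32399672 /253125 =-128.00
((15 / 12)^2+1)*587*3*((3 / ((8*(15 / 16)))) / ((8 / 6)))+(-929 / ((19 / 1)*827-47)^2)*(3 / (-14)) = 31009695810403 / 22906198560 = 1353.77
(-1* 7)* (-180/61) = 1260/61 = 20.66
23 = 23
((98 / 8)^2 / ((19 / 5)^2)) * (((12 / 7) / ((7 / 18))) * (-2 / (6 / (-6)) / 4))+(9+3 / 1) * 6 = 137043 / 1444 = 94.91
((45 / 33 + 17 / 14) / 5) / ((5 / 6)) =1191 / 1925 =0.62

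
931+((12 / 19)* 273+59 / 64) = 1342881 / 1216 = 1104.34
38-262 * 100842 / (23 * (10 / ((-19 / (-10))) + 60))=-125226929 / 7130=-17563.38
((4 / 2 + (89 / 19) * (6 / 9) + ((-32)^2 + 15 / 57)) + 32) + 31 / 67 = 4055200 / 3819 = 1061.85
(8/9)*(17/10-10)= -332/45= -7.38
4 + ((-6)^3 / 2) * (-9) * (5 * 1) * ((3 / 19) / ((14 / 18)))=990.62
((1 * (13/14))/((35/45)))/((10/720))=4212/49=85.96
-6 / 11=-0.55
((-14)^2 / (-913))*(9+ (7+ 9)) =-5.37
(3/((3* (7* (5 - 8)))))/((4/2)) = -1/42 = -0.02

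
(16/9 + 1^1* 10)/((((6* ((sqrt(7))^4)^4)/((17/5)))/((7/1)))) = 901/111178305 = 0.00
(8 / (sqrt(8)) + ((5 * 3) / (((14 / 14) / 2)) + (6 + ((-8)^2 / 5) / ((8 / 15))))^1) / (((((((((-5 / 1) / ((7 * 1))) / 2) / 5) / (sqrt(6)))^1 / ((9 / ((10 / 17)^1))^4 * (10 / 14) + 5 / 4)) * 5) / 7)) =3835991467 * sqrt(6) * (-30 - sqrt(2)) / 2500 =-118069966.72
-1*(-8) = 8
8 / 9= 0.89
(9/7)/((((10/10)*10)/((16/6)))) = 12/35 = 0.34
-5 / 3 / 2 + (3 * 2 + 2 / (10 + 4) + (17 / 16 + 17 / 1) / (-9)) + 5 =8369 / 1008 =8.30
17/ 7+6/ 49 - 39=-1786/ 49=-36.45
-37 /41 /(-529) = 37 /21689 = 0.00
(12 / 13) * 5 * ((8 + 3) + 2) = 60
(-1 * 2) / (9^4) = -2 / 6561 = -0.00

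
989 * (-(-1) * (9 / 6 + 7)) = 16813 / 2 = 8406.50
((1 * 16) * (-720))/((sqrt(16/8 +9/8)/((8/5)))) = -10426.71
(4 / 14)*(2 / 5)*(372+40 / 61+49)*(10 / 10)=102884 / 2135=48.19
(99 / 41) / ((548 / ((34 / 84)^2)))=3179 / 4403728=0.00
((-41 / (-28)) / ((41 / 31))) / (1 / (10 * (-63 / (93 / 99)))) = -1485 / 2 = -742.50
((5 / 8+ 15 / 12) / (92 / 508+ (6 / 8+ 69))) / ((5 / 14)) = 381 / 5075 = 0.08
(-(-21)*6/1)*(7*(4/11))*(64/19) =225792/209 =1080.34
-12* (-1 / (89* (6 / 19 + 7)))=228 / 12371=0.02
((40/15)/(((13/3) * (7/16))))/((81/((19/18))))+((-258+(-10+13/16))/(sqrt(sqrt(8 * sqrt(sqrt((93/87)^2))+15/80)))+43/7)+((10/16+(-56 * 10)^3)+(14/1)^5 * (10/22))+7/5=-175371683.03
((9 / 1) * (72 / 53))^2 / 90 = 23328 / 14045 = 1.66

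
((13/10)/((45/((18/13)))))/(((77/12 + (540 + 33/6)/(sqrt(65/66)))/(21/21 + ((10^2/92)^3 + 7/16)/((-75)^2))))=-33226076793/39096473717337500 + 1195043399379 * sqrt(4290)/1075153027226781250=0.00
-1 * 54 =-54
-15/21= -5/7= -0.71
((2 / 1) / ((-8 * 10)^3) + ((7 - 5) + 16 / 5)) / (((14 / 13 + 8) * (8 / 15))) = 1.07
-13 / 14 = -0.93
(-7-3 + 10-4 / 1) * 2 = -8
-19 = -19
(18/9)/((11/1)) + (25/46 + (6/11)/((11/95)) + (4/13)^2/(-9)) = 45931841/8465886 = 5.43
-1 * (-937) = 937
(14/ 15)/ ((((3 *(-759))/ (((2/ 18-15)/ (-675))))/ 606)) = -378952/ 69163875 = -0.01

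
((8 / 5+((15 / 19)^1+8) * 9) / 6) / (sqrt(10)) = 7667 * sqrt(10) / 5700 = 4.25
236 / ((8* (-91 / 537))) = -31683 / 182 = -174.08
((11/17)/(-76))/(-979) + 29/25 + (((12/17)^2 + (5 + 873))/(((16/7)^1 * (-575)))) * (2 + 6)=-4706638457/1124007700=-4.19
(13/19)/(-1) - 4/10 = -1.08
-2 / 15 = -0.13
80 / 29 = 2.76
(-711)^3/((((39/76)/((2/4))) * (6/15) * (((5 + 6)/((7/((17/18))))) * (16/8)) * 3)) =-239017911615/2431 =-98320819.26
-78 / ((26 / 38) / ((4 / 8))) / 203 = -57 / 203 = -0.28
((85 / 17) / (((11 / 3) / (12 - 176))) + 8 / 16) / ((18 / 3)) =-4909 / 132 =-37.19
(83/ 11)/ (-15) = -83/ 165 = -0.50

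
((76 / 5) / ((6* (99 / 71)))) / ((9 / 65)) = 35074 / 2673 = 13.12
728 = 728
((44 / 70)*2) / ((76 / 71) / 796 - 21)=-310838 / 5192075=-0.06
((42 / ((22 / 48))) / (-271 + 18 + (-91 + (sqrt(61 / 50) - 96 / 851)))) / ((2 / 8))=-50240098944000 / 47164910141129 - 14599892160 * sqrt(122) / 47164910141129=-1.07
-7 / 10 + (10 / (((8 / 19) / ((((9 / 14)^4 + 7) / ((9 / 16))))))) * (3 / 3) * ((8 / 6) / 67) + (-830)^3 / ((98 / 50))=-12670942635454513 / 43434090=-291728055.90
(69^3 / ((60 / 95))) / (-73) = -2080557 / 292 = -7125.20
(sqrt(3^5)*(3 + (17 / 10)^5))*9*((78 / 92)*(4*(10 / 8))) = 5433028263*sqrt(3) / 920000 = 10228.57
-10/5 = -2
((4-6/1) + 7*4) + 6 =32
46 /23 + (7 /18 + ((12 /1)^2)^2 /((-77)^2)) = 628195 /106722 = 5.89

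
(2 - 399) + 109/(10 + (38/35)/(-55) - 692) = -521426361/1312888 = -397.16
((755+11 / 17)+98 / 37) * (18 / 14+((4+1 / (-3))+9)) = 139751624 / 13209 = 10580.03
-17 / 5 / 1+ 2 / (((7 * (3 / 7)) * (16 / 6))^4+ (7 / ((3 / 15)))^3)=-798497 / 234855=-3.40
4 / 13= 0.31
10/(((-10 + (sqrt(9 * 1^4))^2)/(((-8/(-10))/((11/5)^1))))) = -40/11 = -3.64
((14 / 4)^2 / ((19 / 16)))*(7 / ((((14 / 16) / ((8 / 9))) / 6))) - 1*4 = 24860 / 57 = 436.14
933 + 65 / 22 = 20591 / 22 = 935.95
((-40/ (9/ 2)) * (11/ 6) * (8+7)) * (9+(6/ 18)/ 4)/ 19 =-59950/ 513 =-116.86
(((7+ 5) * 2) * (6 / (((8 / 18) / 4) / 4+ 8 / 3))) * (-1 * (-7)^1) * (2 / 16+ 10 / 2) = 185976 / 97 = 1917.28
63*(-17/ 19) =-1071/ 19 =-56.37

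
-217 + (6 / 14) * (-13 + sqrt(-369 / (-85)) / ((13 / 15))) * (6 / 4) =-3155 / 14 + 81 * sqrt(3485) / 3094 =-223.81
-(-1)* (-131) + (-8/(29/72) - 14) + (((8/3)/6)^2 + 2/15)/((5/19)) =-9607691/58725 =-163.60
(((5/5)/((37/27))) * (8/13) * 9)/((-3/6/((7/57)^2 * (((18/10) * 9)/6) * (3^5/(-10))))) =34720812/4341025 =8.00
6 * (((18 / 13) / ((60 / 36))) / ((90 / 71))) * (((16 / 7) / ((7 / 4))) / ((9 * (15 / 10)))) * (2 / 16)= 2272 / 47775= 0.05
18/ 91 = 0.20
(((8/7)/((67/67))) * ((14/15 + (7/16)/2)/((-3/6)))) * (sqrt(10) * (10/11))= -79 * sqrt(10)/33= -7.57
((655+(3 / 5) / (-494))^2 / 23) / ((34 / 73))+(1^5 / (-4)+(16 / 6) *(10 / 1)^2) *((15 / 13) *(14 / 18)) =1729916956667963 / 42938134200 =40288.59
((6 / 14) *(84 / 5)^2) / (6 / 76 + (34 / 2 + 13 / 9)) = 147744 / 22625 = 6.53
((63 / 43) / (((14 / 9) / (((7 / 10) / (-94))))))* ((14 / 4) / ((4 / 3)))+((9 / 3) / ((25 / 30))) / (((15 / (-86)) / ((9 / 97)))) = -606448431 / 313659200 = -1.93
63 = 63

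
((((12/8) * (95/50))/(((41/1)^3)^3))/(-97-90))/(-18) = 19/7346450607800484840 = 0.00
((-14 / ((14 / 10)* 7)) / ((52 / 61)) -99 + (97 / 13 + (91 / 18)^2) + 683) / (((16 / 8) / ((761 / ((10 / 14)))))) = 1062052361 / 3240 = 327793.94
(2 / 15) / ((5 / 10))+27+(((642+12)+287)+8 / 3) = 14564 / 15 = 970.93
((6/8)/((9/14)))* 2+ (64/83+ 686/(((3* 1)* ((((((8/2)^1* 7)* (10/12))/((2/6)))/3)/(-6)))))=-69341/1245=-55.70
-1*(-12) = 12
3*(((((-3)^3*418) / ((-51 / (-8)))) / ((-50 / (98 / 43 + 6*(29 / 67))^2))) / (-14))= -4454500773888 / 24692978975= -180.40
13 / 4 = 3.25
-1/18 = -0.06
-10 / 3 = -3.33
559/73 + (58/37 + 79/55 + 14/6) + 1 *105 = 117.99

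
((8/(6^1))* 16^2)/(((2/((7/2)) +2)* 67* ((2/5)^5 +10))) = 5600000/28294569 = 0.20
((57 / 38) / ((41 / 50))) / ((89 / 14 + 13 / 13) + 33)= 210 / 4633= 0.05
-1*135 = -135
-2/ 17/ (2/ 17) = -1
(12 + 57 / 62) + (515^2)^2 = 4361346639551 / 62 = 70344300637.92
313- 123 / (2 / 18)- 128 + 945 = 23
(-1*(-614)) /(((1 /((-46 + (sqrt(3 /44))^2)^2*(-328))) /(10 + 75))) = -4369923003695 /121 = -36115066146.24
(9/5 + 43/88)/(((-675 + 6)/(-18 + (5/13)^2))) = 3038119/49746840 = 0.06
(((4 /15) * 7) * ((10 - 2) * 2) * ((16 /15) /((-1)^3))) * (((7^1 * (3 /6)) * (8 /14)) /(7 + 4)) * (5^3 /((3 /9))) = -71680 /33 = -2172.12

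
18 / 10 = 9 / 5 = 1.80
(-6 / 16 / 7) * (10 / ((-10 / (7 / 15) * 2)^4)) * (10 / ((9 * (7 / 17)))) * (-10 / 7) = 119 / 194400000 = 0.00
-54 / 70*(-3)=81 / 35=2.31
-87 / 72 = -29 / 24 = -1.21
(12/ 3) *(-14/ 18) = -28/ 9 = -3.11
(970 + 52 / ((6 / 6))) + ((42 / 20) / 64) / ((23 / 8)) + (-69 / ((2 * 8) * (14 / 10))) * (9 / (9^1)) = 1640479 / 1610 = 1018.93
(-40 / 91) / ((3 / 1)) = -40 / 273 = -0.15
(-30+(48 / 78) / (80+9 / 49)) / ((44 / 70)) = -26808565 / 561847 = -47.72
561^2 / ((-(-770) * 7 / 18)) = 257499 / 245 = 1051.02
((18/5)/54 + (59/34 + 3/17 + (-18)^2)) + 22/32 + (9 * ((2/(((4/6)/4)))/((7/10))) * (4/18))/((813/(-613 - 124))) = 2287759109/7739760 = 295.59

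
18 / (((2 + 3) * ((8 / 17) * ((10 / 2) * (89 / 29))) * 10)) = 4437 / 89000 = 0.05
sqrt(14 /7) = sqrt(2) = 1.41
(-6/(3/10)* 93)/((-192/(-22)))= -1705/8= -213.12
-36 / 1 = -36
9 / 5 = 1.80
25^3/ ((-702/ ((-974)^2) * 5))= -1482306250/ 351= -4223094.73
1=1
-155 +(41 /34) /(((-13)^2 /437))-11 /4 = -1777029 /11492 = -154.63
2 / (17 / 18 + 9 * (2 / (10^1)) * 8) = 180 / 1381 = 0.13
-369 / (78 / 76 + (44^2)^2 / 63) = -21546 / 3473905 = -0.01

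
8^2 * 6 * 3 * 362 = 417024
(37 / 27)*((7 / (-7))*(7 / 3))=-259 / 81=-3.20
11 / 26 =0.42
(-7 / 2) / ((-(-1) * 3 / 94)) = -109.67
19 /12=1.58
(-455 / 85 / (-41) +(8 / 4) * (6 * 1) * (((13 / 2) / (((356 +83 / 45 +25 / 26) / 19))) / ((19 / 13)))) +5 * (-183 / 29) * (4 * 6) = -6400466935303 / 8485478039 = -754.28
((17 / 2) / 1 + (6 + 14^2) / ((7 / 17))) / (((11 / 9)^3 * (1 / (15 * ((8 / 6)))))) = 50935230 / 9317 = 5466.91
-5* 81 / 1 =-405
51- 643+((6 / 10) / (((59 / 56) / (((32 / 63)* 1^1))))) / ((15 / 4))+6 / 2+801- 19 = 2563099 / 13275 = 193.08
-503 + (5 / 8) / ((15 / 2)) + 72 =-5171 / 12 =-430.92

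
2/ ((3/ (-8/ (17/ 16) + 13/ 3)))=-326/ 153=-2.13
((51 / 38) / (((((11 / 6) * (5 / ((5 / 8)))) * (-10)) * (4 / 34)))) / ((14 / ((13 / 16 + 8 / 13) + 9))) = -5641569 / 97377280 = -0.06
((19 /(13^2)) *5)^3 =857375 /4826809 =0.18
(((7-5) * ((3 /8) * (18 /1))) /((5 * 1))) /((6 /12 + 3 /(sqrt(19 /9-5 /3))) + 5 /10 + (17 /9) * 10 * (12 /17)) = 0.14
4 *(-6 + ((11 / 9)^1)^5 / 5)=-6441676 / 295245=-21.82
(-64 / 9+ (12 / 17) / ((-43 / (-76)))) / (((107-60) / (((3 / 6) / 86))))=-9644 / 13296159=-0.00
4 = 4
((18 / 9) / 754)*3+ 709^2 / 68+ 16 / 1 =189921117 / 25636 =7408.38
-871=-871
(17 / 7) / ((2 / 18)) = 153 / 7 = 21.86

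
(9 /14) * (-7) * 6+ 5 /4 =-103 /4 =-25.75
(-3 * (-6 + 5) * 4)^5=248832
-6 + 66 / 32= -63 / 16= -3.94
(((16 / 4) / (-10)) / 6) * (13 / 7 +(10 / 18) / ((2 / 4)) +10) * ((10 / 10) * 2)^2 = -3.46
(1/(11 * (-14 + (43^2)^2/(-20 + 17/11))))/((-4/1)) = 0.00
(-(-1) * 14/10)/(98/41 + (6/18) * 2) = 861/1880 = 0.46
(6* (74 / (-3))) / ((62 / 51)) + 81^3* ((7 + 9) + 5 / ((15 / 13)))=334981203 / 31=10805845.26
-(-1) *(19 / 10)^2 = 361 / 100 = 3.61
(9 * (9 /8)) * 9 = 729 /8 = 91.12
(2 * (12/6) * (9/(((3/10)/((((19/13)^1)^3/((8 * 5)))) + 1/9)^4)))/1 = 522776130623750963556/3552386272023258150625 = 0.15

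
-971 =-971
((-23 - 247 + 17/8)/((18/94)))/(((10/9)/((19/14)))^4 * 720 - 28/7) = -4.38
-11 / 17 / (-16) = 11 / 272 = 0.04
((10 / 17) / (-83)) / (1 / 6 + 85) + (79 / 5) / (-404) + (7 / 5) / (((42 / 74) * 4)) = 126160495 / 218469363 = 0.58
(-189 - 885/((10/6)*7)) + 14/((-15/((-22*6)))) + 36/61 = -141.07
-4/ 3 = -1.33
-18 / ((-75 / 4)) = 24 / 25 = 0.96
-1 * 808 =-808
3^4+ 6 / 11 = 897 / 11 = 81.55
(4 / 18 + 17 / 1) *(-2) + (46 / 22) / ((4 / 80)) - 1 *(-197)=204.37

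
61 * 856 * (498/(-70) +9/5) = -9712176/35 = -277490.74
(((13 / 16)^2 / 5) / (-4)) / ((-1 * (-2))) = -169 / 10240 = -0.02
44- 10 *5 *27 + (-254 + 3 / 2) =-3117 / 2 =-1558.50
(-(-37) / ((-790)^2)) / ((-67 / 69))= -0.00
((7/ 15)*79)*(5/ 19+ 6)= 65807/ 285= 230.90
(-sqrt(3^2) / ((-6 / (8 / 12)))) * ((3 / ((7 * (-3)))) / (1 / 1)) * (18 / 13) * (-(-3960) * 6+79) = -143034 / 91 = -1571.80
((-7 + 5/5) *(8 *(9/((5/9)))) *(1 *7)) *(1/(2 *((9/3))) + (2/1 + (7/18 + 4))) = -178416/5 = -35683.20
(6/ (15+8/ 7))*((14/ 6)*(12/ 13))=1176/ 1469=0.80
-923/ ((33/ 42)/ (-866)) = 11190452/ 11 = 1017313.82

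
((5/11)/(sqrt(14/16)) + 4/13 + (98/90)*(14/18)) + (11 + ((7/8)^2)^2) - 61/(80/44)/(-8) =10*sqrt(14)/77 + 365200753/21565440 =17.42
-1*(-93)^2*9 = -77841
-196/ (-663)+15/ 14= 12689/ 9282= 1.37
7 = 7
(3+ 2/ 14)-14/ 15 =232/ 105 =2.21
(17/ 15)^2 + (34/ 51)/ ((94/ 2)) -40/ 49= 249917/ 518175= 0.48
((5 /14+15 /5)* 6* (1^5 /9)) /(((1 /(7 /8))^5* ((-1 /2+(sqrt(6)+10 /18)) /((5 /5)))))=-338541 /31834112+3046869* sqrt(6) /15917056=0.46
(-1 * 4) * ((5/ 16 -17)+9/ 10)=1263/ 20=63.15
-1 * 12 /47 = -12 /47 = -0.26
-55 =-55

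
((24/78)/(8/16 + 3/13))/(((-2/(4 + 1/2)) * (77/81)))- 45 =-67293/1463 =-46.00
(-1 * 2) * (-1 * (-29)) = -58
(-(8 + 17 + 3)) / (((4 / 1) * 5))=-7 / 5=-1.40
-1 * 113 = -113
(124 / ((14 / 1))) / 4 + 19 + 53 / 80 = 12251 / 560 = 21.88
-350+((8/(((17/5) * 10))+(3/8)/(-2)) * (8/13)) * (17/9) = -349.94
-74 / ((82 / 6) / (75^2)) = -1248750 / 41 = -30457.32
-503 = -503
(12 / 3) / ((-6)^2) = 1 / 9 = 0.11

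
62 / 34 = 31 / 17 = 1.82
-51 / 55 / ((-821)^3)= 51 / 30436321355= 0.00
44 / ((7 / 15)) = 660 / 7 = 94.29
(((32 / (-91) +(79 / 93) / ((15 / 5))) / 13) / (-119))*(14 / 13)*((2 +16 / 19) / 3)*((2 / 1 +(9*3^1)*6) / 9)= 1140784 / 1385909343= 0.00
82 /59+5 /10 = 223 /118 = 1.89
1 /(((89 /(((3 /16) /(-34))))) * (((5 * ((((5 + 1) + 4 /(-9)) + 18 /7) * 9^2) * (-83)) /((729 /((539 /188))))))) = 11421 /198033059840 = 0.00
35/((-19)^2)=35/361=0.10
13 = 13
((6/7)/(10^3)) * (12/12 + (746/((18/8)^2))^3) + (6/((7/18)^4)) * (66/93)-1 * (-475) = 22440253423022501/6592614178500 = 3403.85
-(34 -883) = 849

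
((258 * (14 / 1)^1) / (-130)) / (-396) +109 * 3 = 1403131 / 4290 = 327.07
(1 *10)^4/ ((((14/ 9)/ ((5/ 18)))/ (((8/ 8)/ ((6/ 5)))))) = 31250/ 21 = 1488.10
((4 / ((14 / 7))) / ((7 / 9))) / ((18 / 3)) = 3 / 7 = 0.43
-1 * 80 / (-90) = 8 / 9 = 0.89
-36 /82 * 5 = -90 /41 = -2.20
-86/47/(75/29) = -0.71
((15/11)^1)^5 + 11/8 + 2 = 10423377/1288408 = 8.09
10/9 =1.11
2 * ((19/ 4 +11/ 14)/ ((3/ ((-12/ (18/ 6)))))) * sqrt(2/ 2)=-310/ 21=-14.76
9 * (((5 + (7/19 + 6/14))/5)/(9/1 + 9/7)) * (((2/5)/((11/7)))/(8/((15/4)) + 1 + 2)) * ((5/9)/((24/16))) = 257/13794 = 0.02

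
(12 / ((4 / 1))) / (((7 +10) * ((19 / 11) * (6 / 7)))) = 77 / 646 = 0.12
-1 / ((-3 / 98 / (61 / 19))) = 5978 / 57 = 104.88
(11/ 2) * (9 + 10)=209/ 2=104.50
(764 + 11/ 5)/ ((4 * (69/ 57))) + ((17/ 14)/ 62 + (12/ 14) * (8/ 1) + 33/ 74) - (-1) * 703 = 1603943013/ 1846670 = 868.56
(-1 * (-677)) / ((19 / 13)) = 8801 / 19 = 463.21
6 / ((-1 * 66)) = -1 / 11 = -0.09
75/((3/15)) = 375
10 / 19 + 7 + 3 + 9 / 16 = 3371 / 304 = 11.09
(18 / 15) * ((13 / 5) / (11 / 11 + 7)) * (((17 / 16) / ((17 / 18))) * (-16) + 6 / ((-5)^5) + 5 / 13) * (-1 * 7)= 15029763 / 312500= 48.10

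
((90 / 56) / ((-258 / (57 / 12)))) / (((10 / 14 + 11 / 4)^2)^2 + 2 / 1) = -260680 / 1286539833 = -0.00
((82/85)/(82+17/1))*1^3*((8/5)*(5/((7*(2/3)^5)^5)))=3859870331907/32955789475840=0.12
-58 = -58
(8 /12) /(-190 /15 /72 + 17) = 72 /1817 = 0.04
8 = 8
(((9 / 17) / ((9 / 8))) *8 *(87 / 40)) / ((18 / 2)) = 232 / 255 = 0.91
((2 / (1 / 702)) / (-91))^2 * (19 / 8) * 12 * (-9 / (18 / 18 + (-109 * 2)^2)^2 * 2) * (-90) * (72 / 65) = 7754787072 / 1438744523125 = 0.01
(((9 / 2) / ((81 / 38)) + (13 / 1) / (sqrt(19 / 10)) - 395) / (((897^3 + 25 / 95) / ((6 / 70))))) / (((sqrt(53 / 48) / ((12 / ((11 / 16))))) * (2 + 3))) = -2149888 * sqrt(159) / 174882980670475 + 3744 * sqrt(30210) / 174882980670475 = -0.00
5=5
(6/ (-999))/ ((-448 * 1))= 1/ 74592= 0.00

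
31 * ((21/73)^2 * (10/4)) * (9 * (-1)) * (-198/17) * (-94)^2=538150438980/90593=5940309.28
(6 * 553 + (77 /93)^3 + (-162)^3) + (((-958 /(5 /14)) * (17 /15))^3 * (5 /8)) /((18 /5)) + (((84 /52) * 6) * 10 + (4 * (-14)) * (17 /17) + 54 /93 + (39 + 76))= -287153366680394618632 /58818605625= -4882015879.65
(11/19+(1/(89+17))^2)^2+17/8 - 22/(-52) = 1708334416655/592480437328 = 2.88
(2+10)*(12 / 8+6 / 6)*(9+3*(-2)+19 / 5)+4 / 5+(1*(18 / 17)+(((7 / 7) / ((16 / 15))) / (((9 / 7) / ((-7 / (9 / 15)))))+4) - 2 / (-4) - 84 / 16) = 2406407 / 12240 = 196.60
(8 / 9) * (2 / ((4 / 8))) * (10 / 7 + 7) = 1888 / 63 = 29.97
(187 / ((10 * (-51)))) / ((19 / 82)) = -451 / 285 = -1.58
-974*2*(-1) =1948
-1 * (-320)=320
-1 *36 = -36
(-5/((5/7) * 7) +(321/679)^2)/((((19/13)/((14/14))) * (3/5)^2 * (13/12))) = -35800000/26279337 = -1.36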